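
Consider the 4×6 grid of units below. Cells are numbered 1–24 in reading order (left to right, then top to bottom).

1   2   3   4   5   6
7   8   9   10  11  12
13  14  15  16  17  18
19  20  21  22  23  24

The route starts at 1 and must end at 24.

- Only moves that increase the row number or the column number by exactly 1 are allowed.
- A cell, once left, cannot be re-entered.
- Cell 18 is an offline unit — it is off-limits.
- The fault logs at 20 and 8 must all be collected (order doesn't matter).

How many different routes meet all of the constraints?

A right/down-only route from 1 to 24 makes exactly 3 down-moves and 5 right-moves in some order.
With no other constraints that would be C(8,3) = 56 routes.
A monotone route can only reach the required cells in the order 8, 20, so split there and multiply the segment counts (each segment already excludes blocked cells): 1→8: 2; 8→20: 1; 20→24: 1; product = 2.
That gives 2 routes.

2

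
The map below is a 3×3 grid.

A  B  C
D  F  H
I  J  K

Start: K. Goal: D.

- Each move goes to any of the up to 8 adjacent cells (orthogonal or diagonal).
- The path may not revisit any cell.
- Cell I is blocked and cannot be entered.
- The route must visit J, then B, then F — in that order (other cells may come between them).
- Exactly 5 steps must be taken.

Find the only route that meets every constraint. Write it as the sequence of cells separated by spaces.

K J H B F D

The waypoints must appear in the order J, B, F, with no cell reused.
Route from K: left 1 to J, up-right 1 to H, up-left 1 to B, down 1 to F, left 1 to D — 5 moves in all.
Check: order respected (J at step 1, B at step 3, F at step 4); 5 moves as required.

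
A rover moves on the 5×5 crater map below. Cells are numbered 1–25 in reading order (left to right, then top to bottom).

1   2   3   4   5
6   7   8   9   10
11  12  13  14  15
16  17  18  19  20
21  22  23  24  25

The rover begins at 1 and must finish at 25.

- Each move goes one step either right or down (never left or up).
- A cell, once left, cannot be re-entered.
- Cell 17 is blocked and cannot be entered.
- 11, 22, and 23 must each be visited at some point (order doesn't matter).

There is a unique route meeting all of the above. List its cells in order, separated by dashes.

1 - 6 - 11 - 16 - 21 - 22 - 23 - 24 - 25

Moves only go right or down, so the column and row indices never decrease.
Route from 1: down 4 to 21, right 4 to 25 — 8 moves in all.
Check: all required cells visited.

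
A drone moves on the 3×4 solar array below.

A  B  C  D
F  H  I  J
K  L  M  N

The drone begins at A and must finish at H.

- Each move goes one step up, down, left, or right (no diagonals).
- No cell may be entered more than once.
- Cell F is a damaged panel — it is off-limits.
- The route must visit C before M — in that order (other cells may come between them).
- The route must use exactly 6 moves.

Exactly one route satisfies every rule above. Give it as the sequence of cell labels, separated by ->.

The waypoints must appear in the order C, M, with no cell reused.
Route from A: 2× right (reaching C), 2× down (reaching M), left to L, up to H — 6 moves in all.
Check: order respected (C at step 2, M at step 4); 6 moves as required.

A -> B -> C -> I -> M -> L -> H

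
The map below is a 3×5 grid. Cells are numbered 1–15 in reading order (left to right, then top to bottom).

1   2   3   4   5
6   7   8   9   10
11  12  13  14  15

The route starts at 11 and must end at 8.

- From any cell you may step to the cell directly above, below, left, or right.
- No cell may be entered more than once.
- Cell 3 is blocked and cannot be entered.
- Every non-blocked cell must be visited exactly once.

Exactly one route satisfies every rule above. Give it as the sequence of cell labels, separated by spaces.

Need to visit all 14 open cells exactly once, starting at 11 and ending at 8.
Route from 11: up 2 to 1, right 1 to 2, down 2 to 12, right 3 to 15, up 2 to 5, left 1 to 4, down 1 to 9, left 1 to 8 — 13 moves in all.
Check: all 14 open cells covered.

11 6 1 2 7 12 13 14 15 10 5 4 9 8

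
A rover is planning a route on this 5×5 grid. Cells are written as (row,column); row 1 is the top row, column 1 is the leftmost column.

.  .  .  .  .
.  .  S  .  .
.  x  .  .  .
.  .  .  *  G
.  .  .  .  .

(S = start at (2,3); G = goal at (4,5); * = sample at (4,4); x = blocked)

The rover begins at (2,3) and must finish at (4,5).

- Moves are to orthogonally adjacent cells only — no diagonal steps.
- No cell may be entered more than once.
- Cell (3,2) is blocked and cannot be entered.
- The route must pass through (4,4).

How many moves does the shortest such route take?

Any route passes through (4,4) somewhere between (2,3) and (4,5). Summing Manhattan distances along the two legs ((2,3) → (4,4) → (4,5)) gives a lower bound of 3 + 1 = 4 moves.
A route of 4 moves achieves this: (2,3) → (3,3) → (4,3) → (4,4) → (4,5).
Since 4 matches the lower bound, it is optimal.

4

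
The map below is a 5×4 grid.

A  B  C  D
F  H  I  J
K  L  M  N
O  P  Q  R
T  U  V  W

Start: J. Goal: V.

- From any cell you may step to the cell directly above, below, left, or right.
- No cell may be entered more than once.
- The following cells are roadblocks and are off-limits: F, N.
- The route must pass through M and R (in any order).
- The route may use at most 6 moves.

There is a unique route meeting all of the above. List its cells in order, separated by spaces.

Any route must reach M and R and still end at V within 6 moves, so the order of the required stops is forced.
Route from J: left to I, 2× down (reaching Q), right to R, down to W, left to V — 6 moves in all.
Check: all required cells visited; 6 ≤ 6 moves.

J I M Q R W V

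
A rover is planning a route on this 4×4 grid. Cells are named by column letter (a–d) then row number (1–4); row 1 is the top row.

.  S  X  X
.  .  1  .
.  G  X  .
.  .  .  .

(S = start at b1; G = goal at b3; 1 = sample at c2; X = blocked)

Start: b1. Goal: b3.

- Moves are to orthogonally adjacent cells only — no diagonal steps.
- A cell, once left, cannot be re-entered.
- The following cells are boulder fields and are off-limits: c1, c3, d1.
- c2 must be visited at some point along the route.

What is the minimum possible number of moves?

Any route passes through c2 somewhere between b1 and b3. Summing Manhattan distances along the two legs (b1 → c2 → b3) gives a lower bound of 2 + 2 = 4 moves.
The shortest route satisfying every rule uses 8 moves: b1 → b2 → c2 → d2 → d3 → d4 → c4 → b4 → b3.
The bound of 4 isn't tight here; checking systematically, no route of length 4 through 7 satisfies every constraint (on a 4-connected grid the length of any start-to-goal walk has the same parity as the Manhattan bound, so only lengths 4, 6, 8, … need checking), so 8 is the minimum.

8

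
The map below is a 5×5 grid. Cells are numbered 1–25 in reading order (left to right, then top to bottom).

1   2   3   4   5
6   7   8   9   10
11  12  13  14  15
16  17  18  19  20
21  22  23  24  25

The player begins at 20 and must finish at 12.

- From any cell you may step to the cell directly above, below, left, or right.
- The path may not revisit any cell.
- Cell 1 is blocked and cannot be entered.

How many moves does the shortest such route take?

4

The Manhattan distance from 20 to 12 is |4−3| + |5−2| = 4, so at least 4 moves are needed.
A route of 4 moves achieves this: 20 → 15 → 14 → 13 → 12.
Since 4 matches the lower bound, it is optimal.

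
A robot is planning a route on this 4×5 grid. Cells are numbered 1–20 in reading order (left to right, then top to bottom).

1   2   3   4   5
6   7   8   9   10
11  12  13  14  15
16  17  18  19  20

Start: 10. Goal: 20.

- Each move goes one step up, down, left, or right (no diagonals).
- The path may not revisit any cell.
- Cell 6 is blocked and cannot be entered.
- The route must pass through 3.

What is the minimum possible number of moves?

Any route passes through 3 somewhere between 10 and 20. Summing Manhattan distances along the two legs (10 → 3 → 20) gives a lower bound of 3 + 5 = 8 moves.
A route of 8 moves achieves this: 10 → 5 → 4 → 3 → 8 → 13 → 18 → 19 → 20.
Since 8 matches the lower bound, it is optimal.

8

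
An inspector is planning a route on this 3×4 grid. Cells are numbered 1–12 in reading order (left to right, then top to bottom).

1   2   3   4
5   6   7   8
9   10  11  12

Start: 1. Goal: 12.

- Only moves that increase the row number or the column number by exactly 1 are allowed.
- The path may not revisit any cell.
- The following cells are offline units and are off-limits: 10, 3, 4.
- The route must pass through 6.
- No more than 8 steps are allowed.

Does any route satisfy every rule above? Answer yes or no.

One route that works: 1 → 5 → 6 → 7 → 11 → 12.

yes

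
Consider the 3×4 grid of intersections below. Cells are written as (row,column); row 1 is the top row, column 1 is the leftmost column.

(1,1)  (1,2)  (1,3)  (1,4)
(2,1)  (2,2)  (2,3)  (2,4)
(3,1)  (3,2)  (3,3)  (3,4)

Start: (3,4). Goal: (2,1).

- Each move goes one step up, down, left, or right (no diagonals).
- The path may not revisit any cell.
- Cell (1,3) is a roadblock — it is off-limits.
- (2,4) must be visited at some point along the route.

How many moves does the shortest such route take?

Any route passes through (2,4) somewhere between (3,4) and (2,1). Summing Manhattan distances along the two legs ((3,4) → (2,4) → (2,1)) gives a lower bound of 1 + 3 = 4 moves.
A route of 4 moves achieves this: (3,4) → (2,4) → (2,3) → (2,2) → (2,1).
Since 4 matches the lower bound, it is optimal.

4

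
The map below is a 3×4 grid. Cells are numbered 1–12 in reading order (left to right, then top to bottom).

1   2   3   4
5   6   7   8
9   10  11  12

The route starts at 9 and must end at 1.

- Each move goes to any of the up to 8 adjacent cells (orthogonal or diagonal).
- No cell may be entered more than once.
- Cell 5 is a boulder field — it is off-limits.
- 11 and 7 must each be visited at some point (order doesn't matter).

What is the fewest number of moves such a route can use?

5

Any route passes through 11 and 7 in some order between 9 and 1. Summing Chebyshev distances along each leg and taking the cheapest ordering (9 → 7 → 11 → 1) gives a lower bound of 2 + 1 + 2 = 5 moves.
A route of 5 moves achieves this: 9 → 6 → 11 → 7 → 2 → 1.
Since 5 matches the lower bound, it is optimal.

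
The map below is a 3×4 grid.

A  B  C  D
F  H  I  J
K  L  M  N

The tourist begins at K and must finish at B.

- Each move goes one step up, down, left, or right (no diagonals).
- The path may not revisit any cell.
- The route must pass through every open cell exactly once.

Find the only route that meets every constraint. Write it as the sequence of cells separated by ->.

K -> L -> M -> N -> J -> D -> C -> I -> H -> F -> A -> B

Need to visit all 12 open cells exactly once, starting at K and ending at B.
Route from K: right 3 to N, up 2 to D, left 1 to C, down 1 to I, left 2 to F, up 1 to A, right 1 to B — 11 moves in all.
Check: all 12 open cells covered.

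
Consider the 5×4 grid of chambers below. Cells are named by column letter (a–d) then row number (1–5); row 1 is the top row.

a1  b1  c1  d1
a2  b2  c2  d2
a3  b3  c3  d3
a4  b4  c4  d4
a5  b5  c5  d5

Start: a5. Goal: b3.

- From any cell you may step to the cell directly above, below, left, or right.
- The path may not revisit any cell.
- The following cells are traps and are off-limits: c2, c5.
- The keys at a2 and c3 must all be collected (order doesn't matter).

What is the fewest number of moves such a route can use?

Any route passes through a2 and c3 in some order between a5 and b3. Summing Manhattan distances along each leg and taking the cheapest ordering (a5 → a2 → c3 → b3) gives a lower bound of 3 + 3 + 1 = 7 moves.
The shortest route satisfying every rule uses 11 moves: a5 → a4 → a3 → a2 → a1 → b1 → c1 → d1 → d2 → d3 → c3 → b3.
The bound of 7 isn't tight here; checking systematically, no route of length 7 through 10 satisfies every constraint (on a 4-connected grid the length of any start-to-goal walk has the same parity as the Manhattan bound, so only lengths 7, 9, 11, … need checking), so 11 is the minimum.

11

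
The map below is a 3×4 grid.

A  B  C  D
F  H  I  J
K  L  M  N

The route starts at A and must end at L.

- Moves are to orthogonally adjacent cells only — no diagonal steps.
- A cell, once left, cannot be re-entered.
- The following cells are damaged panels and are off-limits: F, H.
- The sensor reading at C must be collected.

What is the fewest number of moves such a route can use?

Any route passes through C somewhere between A and L. Summing Manhattan distances along the two legs (A → C → L) gives a lower bound of 2 + 3 = 5 moves.
A route of 5 moves achieves this: A → B → C → I → M → L.
Since 5 matches the lower bound, it is optimal.

5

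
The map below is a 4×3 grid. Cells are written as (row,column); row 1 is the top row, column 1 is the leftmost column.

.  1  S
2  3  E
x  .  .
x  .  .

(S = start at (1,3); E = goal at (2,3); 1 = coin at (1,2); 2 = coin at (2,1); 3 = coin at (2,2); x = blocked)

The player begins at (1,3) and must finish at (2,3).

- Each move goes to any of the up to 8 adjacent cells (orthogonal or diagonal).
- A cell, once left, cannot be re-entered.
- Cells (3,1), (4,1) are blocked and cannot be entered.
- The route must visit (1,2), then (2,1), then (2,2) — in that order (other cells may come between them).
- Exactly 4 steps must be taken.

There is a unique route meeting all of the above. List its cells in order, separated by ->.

The waypoints must appear in the order (1,2), (2,1), (2,2), with no cell reused.
Route from (1,3): left to (1,2), down-left to (2,1), 2× right (reaching (2,3)) — 4 moves in all.
Check: order respected (1 at step 1, 2 at step 2, 3 at step 3); 4 moves as required.

(1,3) -> (1,2) -> (2,1) -> (2,2) -> (2,3)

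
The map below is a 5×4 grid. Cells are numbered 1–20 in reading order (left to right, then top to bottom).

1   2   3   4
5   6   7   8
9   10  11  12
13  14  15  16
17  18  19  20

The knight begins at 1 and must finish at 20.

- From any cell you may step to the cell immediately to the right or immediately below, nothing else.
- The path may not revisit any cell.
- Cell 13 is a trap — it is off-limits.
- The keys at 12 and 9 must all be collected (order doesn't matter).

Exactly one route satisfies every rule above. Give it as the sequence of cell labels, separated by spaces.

Moves only go right or down, so the column and row indices never decrease.
Route from 1: down 2 to 9, right 3 to 12, down 2 to 20 — 7 moves in all.
Check: all required cells visited.

1 5 9 10 11 12 16 20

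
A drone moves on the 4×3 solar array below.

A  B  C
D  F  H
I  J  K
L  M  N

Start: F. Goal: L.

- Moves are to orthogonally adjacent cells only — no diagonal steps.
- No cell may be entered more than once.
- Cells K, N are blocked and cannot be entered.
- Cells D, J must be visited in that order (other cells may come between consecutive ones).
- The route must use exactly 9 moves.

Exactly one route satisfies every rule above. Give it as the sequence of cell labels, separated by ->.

F -> H -> C -> B -> A -> D -> I -> J -> M -> L

The waypoints must appear in the order D, J, with no cell reused.
Route from F: right to H, up to C, 2× left (reaching A), 2× down (reaching I), right to J, down to M, left to L — 9 moves in all.
Check: order respected (D at step 5, J at step 7); 9 moves as required.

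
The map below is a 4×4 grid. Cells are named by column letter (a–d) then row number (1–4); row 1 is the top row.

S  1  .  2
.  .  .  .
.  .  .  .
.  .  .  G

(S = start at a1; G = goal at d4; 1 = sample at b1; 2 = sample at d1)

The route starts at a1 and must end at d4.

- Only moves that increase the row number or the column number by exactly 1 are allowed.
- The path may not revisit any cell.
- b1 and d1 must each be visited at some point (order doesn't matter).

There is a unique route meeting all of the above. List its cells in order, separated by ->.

Moves only go right or down, so the column and row indices never decrease.
Route from a1: right 3 to d1, down 3 to d4 — 6 moves in all.
Check: all required cells visited.

a1 -> b1 -> c1 -> d1 -> d2 -> d3 -> d4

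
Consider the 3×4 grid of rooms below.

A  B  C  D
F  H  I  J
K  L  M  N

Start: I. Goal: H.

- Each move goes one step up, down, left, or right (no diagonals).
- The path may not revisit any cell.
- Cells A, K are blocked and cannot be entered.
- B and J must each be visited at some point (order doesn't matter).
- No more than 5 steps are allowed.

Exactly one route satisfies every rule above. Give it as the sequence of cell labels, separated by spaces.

I J D C B H

The budget equals the shortest possible length, so every move has to be on a shortest route through the required cells.
Route from I: right 1 to J, up 1 to D, left 2 to B, down 1 to H — 5 moves in all.
Check: all required cells visited; 5 ≤ 5 moves.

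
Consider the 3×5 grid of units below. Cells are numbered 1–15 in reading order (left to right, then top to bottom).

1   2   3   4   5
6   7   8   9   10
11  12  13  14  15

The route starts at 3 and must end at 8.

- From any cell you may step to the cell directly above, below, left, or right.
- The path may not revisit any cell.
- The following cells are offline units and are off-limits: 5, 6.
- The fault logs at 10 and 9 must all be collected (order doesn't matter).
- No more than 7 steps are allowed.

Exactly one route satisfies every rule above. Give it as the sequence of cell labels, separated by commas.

3, 4, 9, 10, 15, 14, 13, 8

The 7-move cap with required stops at 10, 9 leaves no slack for detours.
Route from 3: right 1 to 4, down 1 to 9, right 1 to 10, down 1 to 15, left 2 to 13, up 1 to 8 — 7 moves in all.
Check: all required cells visited; 7 ≤ 7 moves.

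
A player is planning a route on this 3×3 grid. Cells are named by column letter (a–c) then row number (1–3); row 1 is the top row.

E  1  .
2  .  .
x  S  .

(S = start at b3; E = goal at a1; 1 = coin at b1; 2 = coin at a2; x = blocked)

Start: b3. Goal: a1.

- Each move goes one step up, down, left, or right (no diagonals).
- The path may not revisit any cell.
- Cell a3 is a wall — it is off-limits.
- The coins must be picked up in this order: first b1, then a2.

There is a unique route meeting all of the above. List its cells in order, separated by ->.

The waypoints must appear in the order b1, a2, with no cell reused.
Route from b3: right to c3, 2× up (reaching c1), left to b1, down to b2, left to a2, up to a1 — 7 moves in all.
Check: order respected (1 at step 4, 2 at step 6).

b3 -> c3 -> c2 -> c1 -> b1 -> b2 -> a2 -> a1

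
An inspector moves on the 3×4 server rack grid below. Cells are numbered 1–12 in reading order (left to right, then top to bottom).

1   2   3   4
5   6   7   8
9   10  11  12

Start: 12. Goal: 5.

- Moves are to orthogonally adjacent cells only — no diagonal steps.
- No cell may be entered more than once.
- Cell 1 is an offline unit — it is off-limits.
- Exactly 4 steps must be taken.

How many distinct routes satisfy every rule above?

4

Need simple routes of exactly 4 moves from 12 to 5 (Manhattan distance 4, so 0 moves are spent on a detour and 0 undoing it).
Enumerating: 12 8 7 6 5 | 12 11 7 6 5 | 12 11 10 6 5 | 12 11 10 9 5.
That gives 4 routes.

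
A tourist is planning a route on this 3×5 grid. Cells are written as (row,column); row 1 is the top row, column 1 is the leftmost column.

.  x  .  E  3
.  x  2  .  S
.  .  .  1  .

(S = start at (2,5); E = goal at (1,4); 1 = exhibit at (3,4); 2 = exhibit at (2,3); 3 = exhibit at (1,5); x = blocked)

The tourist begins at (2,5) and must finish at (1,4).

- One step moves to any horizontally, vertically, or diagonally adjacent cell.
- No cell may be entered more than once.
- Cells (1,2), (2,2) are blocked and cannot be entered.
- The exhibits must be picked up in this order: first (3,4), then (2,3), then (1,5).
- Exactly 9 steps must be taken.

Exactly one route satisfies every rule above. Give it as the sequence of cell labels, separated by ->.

(2,5) -> (3,5) -> (3,4) -> (3,3) -> (3,2) -> (2,3) -> (1,3) -> (2,4) -> (1,5) -> (1,4)

The waypoints must appear in the order (3,4), (2,3), (1,5), with no cell reused.
Route from (2,5): down to (3,5), 3× left (reaching (3,2)), up-right to (2,3), up to (1,3), down-right to (2,4), up-right to (1,5), left to (1,4) — 9 moves in all.
Check: order respected (1 at step 2, 2 at step 5, 3 at step 8); 9 moves as required.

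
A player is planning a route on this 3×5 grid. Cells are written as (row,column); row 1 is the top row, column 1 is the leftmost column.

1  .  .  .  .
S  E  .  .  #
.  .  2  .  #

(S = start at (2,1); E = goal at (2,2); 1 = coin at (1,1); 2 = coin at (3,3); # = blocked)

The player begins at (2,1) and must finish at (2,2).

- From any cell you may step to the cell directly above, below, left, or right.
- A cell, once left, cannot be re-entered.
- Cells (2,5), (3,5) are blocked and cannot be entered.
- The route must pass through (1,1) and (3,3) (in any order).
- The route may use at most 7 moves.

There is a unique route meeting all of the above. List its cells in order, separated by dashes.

(2,1) - (1,1) - (1,2) - (1,3) - (2,3) - (3,3) - (3,2) - (2,2)

The budget equals the shortest possible length, so every move has to be on a shortest route through the required cells.
Route from (2,1): up 1 to (1,1), right 2 to (1,3), down 2 to (3,3), left 1 to (3,2), up 1 to (2,2) — 7 moves in all.
Check: all required cells visited; 7 ≤ 7 moves.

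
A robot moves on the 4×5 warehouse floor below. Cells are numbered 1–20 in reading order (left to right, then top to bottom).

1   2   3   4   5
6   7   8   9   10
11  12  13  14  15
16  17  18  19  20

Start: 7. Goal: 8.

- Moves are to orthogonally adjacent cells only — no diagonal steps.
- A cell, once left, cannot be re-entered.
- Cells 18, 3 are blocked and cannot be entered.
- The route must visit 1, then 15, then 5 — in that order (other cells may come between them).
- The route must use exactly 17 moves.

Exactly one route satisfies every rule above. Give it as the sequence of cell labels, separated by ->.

The waypoints must appear in the order 1, 15, 5, with no cell reused.
Route from 7: up to 2, left to 1, 3× down (reaching 16), right to 17, up to 12, 2× right (reaching 14), down to 19, right to 20, 3× up (reaching 5), left to 4, down to 9, left to 8 — 17 moves in all.
Check: order respected (1 at step 2, 15 at step 12, 5 at step 14); 17 moves as required.

7 -> 2 -> 1 -> 6 -> 11 -> 16 -> 17 -> 12 -> 13 -> 14 -> 19 -> 20 -> 15 -> 10 -> 5 -> 4 -> 9 -> 8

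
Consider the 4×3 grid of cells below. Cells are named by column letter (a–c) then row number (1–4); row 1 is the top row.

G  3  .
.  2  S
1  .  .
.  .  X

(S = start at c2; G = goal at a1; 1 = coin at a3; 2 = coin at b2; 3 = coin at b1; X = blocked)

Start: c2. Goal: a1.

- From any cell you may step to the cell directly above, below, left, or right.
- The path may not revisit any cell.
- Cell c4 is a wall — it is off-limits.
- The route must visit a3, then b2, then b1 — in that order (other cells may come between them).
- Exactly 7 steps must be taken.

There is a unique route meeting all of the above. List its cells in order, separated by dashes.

The waypoints must appear in the order a3, b2, b1, with no cell reused.
Route from c2: down 1 to c3, left 2 to a3, up 1 to a2, right 1 to b2, up 1 to b1, left 1 to a1 — 7 moves in all.
Check: order respected (1 at step 3, 2 at step 5, 3 at step 6); 7 moves as required.

c2 - c3 - b3 - a3 - a2 - b2 - b1 - a1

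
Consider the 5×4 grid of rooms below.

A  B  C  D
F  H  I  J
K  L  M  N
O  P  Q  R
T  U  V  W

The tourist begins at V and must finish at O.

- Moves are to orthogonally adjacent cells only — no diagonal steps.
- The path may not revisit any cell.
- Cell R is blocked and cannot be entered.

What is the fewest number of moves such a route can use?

The Manhattan distance from V to O is |5−4| + |3−1| = 3, so at least 3 moves are needed.
A route of 3 moves achieves this: V → Q → P → O.
Since 3 matches the lower bound, it is optimal.

3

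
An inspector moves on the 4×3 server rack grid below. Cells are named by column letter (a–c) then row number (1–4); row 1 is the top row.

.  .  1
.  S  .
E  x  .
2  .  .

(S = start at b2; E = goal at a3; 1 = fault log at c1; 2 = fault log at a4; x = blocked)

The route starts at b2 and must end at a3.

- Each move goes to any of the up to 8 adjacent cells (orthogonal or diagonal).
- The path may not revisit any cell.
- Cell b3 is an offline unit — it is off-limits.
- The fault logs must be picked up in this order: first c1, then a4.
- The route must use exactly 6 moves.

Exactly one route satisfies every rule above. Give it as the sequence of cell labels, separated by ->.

b2 -> c1 -> c2 -> c3 -> b4 -> a4 -> a3

The waypoints must appear in the order c1, a4, with no cell reused.
Route from b2: up-right 1 to c1, down 2 to c3, down-left 1 to b4, left 1 to a4, up 1 to a3 — 6 moves in all.
Check: order respected (1 at step 1, 2 at step 5); 6 moves as required.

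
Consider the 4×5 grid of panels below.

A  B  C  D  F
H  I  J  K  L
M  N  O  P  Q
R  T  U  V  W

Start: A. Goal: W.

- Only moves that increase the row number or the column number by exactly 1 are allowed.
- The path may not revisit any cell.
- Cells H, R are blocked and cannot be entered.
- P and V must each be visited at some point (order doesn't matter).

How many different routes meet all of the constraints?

6

A right/down-only route from A to W makes exactly 3 down-moves and 4 right-moves in some order.
With no other constraints that would be C(7,3) = 35 routes.
A monotone route can only reach the required cells in the order P, V, so split there and multiply the segment counts (each segment already excludes blocked cells): A→P: 6; P→V: 1; V→W: 1; product = 6.
That gives 6 routes.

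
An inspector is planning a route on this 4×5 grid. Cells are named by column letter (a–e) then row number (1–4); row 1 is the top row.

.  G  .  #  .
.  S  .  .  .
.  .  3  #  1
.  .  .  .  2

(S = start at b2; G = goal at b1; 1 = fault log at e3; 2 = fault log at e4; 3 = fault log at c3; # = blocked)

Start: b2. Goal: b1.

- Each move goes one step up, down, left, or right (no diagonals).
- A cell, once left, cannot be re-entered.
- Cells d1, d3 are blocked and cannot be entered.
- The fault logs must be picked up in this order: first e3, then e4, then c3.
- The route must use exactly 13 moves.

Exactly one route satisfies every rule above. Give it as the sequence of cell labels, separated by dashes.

b2 - c2 - d2 - e2 - e3 - e4 - d4 - c4 - c3 - b3 - a3 - a2 - a1 - b1

The waypoints must appear in the order e3, e4, c3, with no cell reused.
Route from b2: right 3 to e2, down 2 to e4, left 2 to c4, up 1 to c3, left 2 to a3, up 2 to a1, right 1 to b1 — 13 moves in all.
Check: order respected (1 at step 4, 2 at step 5, 3 at step 8); 13 moves as required.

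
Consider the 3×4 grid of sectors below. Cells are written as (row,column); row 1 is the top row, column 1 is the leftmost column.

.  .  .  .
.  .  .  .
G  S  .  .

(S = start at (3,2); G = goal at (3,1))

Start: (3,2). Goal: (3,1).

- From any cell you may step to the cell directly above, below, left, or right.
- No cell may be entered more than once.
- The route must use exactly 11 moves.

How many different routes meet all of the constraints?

Need simple routes of exactly 11 moves from (3,2) to (3,1) (Manhattan distance 1, so 5 moves are spent on a detour and 5 undoing it).
Enumerating: (3,2) (2,2) (2,3) (3,3) (3,4) (2,4) (1,4) (1,3) (1,2) (1,1) (2,1) (3,1) | (3,2) (3,3) (3,4) (2,4) (1,4) (1,3) (2,3) (2,2) (1,2) (1,1) (2,1) (3,1).
That gives 2 routes.

2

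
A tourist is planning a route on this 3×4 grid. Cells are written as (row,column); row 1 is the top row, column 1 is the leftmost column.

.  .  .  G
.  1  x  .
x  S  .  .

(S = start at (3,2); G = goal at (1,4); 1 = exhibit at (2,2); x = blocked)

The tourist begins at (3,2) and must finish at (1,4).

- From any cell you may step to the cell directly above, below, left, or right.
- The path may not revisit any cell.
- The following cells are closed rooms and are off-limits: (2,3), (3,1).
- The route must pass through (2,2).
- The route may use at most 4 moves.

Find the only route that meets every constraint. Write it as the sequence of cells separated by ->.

(3,2) -> (2,2) -> (1,2) -> (1,3) -> (1,4)

Any route must reach (2,2) and still end at (1,4) within 4 moves, so the order of the required stops is forced.
Route from (3,2): up 2 to (1,2), right 2 to (1,4) — 4 moves in all.
Check: all required cells visited; 4 ≤ 4 moves.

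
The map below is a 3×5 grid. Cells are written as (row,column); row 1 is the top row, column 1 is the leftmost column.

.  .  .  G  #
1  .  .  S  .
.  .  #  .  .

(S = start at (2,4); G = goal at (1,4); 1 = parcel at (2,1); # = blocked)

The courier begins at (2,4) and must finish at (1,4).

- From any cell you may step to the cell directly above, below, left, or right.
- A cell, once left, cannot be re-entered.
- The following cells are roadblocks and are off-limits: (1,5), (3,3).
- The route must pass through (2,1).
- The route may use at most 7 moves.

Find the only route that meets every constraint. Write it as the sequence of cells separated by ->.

(2,4) -> (2,3) -> (2,2) -> (2,1) -> (1,1) -> (1,2) -> (1,3) -> (1,4)

Any route must reach (2,1) and still end at (1,4) within 7 moves, so the order of the required stops is forced.
Route from (2,4): left 3 to (2,1), up 1 to (1,1), right 3 to (1,4) — 7 moves in all.
Check: all required cells visited; 7 ≤ 7 moves.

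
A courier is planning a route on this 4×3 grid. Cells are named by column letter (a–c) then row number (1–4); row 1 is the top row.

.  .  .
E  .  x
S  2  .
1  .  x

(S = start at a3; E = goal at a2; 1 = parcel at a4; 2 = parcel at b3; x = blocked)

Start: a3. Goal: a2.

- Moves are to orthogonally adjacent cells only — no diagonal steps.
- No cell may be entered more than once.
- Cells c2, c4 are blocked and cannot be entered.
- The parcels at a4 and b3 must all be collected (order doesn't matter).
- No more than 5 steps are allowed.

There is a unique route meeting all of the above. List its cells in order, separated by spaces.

Any route must reach a4 and b3 and still end at a2 within 5 moves, so the order of the required stops is forced.
Route from a3: down 1 to a4, right 1 to b4, up 2 to b2, left 1 to a2 — 5 moves in all.
Check: all required cells visited; 5 ≤ 5 moves.

a3 a4 b4 b3 b2 a2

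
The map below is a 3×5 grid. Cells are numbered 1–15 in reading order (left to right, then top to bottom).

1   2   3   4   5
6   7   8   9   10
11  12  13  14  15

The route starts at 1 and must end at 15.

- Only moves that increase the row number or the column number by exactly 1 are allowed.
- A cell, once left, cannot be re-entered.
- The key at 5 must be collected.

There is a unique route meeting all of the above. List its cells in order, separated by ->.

Moves only go right or down, so the column and row indices never decrease.
Route from 1: right 4 to 5, down 2 to 15 — 6 moves in all.
Check: all required cells visited.

1 -> 2 -> 3 -> 4 -> 5 -> 10 -> 15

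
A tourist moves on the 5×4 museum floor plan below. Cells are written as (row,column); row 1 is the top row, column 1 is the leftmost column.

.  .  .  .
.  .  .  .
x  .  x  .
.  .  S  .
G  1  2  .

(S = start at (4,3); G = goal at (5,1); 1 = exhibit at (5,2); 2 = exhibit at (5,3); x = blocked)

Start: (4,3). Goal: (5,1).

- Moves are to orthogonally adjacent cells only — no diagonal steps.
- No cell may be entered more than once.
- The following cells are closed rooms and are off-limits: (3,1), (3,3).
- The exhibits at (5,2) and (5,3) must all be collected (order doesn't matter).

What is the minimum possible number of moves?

3

Any route passes through (5,2) and (5,3) in some order between (4,3) and (5,1). Summing Manhattan distances along each leg and taking the cheapest ordering ((4,3) → (5,3) → (5,2) → (5,1)) gives a lower bound of 1 + 1 + 1 = 3 moves.
A route of 3 moves achieves this: (4,3) → (5,3) → (5,2) → (5,1).
Since 3 matches the lower bound, it is optimal.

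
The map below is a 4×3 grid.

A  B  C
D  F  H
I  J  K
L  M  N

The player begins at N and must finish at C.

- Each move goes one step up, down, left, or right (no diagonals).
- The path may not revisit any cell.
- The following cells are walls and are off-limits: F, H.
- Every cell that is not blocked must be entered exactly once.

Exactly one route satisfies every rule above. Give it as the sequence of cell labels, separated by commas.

Need to visit all 10 open cells exactly once, starting at N and ending at C.
Route from N: up 1 to K, left 1 to J, down 1 to M, left 1 to L, up 3 to A, right 2 to C — 9 moves in all.
Check: all 10 open cells covered.

N, K, J, M, L, I, D, A, B, C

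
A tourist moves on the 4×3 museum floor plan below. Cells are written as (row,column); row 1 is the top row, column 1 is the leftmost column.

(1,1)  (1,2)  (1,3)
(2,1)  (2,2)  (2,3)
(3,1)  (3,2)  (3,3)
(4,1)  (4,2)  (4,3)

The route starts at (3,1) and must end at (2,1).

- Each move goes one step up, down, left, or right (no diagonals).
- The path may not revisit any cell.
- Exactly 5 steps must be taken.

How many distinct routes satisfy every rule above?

3

Need simple routes of exactly 5 moves from (3,1) to (2,1) (Manhattan distance 1, so 2 moves are spent on a detour and 2 undoing it).
Enumerating: (3,1) (4,1) (4,2) (3,2) (2,2) (2,1) | (3,1) (3,2) (2,2) (1,2) (1,1) (2,1) | (3,1) (3,2) (3,3) (2,3) (2,2) (2,1).
That gives 3 routes.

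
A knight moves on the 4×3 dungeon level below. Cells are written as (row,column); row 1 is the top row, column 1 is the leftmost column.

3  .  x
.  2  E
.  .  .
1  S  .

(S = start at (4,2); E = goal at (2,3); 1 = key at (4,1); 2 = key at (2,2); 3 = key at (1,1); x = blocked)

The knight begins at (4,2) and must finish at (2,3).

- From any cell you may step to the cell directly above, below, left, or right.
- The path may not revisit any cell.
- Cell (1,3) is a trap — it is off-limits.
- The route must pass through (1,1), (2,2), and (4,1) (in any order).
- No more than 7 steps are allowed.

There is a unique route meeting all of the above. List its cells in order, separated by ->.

Any route must reach (1,1), (2,2), and (4,1) and still end at (2,3) within 7 moves, so the order of the required stops is forced.
Route from (4,2): left to (4,1), 3× up (reaching (1,1)), right to (1,2), down to (2,2), right to (2,3) — 7 moves in all.
Check: all required cells visited; 7 ≤ 7 moves.

(4,2) -> (4,1) -> (3,1) -> (2,1) -> (1,1) -> (1,2) -> (2,2) -> (2,3)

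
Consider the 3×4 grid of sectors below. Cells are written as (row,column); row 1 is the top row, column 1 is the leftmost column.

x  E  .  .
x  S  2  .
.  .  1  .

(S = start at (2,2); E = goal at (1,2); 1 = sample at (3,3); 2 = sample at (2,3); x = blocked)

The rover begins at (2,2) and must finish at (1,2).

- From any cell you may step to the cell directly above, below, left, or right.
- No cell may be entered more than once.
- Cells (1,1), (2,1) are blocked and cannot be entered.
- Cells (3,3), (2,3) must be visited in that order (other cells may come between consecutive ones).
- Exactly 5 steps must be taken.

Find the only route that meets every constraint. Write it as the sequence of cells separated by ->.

The waypoints must appear in the order (3,3), (2,3), with no cell reused.
Route from (2,2): down to (3,2), right to (3,3), 2× up (reaching (1,3)), left to (1,2) — 5 moves in all.
Check: order respected (1 at step 2, 2 at step 3); 5 moves as required.

(2,2) -> (3,2) -> (3,3) -> (2,3) -> (1,3) -> (1,2)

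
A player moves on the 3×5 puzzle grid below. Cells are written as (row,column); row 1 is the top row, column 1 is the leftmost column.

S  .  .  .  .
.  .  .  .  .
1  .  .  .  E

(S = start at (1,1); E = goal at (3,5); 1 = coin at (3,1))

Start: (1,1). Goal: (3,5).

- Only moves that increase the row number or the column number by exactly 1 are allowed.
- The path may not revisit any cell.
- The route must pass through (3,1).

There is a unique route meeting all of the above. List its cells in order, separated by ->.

(1,1) -> (2,1) -> (3,1) -> (3,2) -> (3,3) -> (3,4) -> (3,5)

Moves only go right or down, so the column and row indices never decrease.
Route from (1,1): 2× down (reaching (3,1)), 4× right (reaching (3,5)) — 6 moves in all.
Check: all required cells visited.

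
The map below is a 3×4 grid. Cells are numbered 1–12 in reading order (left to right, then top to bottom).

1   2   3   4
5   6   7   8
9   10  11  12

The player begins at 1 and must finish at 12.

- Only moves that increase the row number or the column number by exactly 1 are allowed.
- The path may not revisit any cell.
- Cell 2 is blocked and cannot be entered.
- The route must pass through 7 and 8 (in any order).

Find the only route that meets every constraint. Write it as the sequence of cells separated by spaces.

1 5 6 7 8 12

Moves only go right or down, so the column and row indices never decrease.
Route from 1: down 1 to 5, right 3 to 8, down 1 to 12 — 5 moves in all.
Check: all required cells visited.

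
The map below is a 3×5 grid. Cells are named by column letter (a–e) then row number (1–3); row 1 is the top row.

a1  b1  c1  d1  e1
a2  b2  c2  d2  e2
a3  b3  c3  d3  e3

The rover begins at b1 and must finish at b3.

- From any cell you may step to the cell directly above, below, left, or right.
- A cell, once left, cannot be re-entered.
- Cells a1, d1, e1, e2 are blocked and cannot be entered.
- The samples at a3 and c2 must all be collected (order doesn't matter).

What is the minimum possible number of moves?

Any route passes through a3 and c2 in some order between b1 and b3. Summing Manhattan distances along each leg and taking the cheapest ordering (b1 → c2 → a3 → b3) gives a lower bound of 2 + 3 + 1 = 6 moves.
A route of 6 moves achieves this: b1 → c1 → c2 → b2 → a2 → a3 → b3.
Since 6 matches the lower bound, it is optimal.

6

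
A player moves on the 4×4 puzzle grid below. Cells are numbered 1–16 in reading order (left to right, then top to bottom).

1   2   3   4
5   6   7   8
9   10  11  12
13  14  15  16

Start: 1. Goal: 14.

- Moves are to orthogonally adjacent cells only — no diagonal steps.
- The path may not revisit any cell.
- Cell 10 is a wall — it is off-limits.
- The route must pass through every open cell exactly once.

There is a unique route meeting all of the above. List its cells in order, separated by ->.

Need to visit all 15 open cells exactly once, starting at 1 and ending at 14.
Cell 9 has only two open neighbours (5 and 13), so the path must pass straight through it: one of those is the cell it's entered from and the other is where it exits.
Route from 1: right 3 to 4, down 3 to 16, left 1 to 15, up 2 to 7, left 2 to 5, down 2 to 13, right 1 to 14 — 14 moves in all.
Check: all 15 open cells covered.

1 -> 2 -> 3 -> 4 -> 8 -> 12 -> 16 -> 15 -> 11 -> 7 -> 6 -> 5 -> 9 -> 13 -> 14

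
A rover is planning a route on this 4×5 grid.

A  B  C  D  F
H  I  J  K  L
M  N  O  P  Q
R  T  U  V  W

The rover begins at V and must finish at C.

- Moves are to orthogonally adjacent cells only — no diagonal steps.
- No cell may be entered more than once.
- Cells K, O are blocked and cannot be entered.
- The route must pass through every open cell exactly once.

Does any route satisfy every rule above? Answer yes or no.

Colour the cells like a checkerboard: each orthogonal step flips colour, so a Hamiltonian route alternates colours. Here there are 8 cells of one colour and 10 of the other, with start on the same colour as the goal — the counts and endpoints can't be arranged into an alternating sequence of length 18, so no Hamiltonian route exists.

no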